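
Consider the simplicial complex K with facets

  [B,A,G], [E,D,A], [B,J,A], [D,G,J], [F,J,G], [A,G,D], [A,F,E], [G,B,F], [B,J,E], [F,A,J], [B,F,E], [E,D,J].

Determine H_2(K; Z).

H_2 = 0.

We work with the vertex ordering A < B < D < E < F < G < J. The simplices of K, each written with vertices in increasing order, are:

  0-simplices (7): A, B, D, E, F, G, J
  1-simplices (18): AB, AD, AE, AF, AG, AJ, BE, BF, BG, BJ, DE, DG, DJ, EF, EJ, FG, FJ, GJ
  2-simplices (12): ABG, ABJ, ADE, ADG, AEF, AFJ, BEF, BEJ, BFG, DEJ, DGJ, FGJ

Hence C_0 ≅ Z^7, C_1 ≅ Z^18, C_2 ≅ Z^12.

∂_1: C_1 → C_0 maps an edge to its endpoints' difference, ∂[p,q] = q − p.
The resulting 7×18 matrix has rank 6, and its Smith normal form has invariant factors (1,1,1,1,1,1).

∂_2: C_2 → C_1 sends each 2-simplex [p,q,r] to [q,r] − [p,r] + [p,q]. For instance
  ∂DGJ = GJ − DJ + DG,
  ∂AFJ = FJ − AJ + AF.
The resulting 18×12 matrix has rank 12, and its Smith normal form has invariant factors (1,1,1,1,1,1,1,1,1,1,1,2).

From H_k ≅ ker(∂_k) / im(∂_{k+1}) we obtain:

  H_2: rank ker ∂_2 − rank ∂_3 = (12 − 12) − 0 = 0, and there is no ∂_3, so H_2 ≅ 0.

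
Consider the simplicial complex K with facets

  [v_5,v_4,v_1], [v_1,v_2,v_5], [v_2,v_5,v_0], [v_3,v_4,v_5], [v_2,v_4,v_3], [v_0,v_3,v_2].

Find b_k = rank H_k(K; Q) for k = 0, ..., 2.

Fix the vertex order v_0 < v_1 < v_2 < v_3 < v_4 < v_5 and write every simplex with vertices in increasing order. Then dim K = 2 and the simplices of K are:

  0-simplices (6): [v_0], [v_1], [v_2], [v_3], [v_4], [v_5]
  1-simplices (12): [v_0,v_2], [v_0,v_3], [v_0,v_5], [v_1,v_2], [v_1,v_4], [v_1,v_5], [v_2,v_3], [v_2,v_4], [v_2,v_5], [v_3,v_4], [v_3,v_5], [v_4,v_5]
  2-simplices (6): [v_0,v_2,v_3], [v_0,v_2,v_5], [v_1,v_2,v_5], [v_1,v_4,v_5], [v_2,v_3,v_4], [v_3,v_4,v_5]

so the chain groups are C_0 ≅ Z^6, C_1 ≅ Z^12, C_2 ≅ Z^6.

∂_1: C_1 → C_0 maps an edge to its endpoints' difference, ∂[p,q] = q − p.
The resulting 6×12 matrix has rank 5, and its Smith normal form has invariant factors (1,1,1,1,1).

∂_2: C_2 → C_1 maps a triangle to the signed sum of its edges. For instance
  ∂[v_0,v_2,v_5] = [v_2,v_5] − [v_0,v_5] + [v_0,v_2],
  ∂[v_3,v_4,v_5] = [v_4,v_5] − [v_3,v_5] + [v_3,v_4].
This gives a 12×6 integer matrix of rank 6; reducing to Smith normal form yields diagonal entries (1,1,1,1,1,1).

Reading off H_k = ker ∂_k / im ∂_{k+1}:

  H_0: rank C_0 − rank ∂_1 = 6 − 5 = 1, and the invariant factors of ∂_1 are all 1, so H_0 ≅ Z.
  H_1: rank ker ∂_1 − rank ∂_2 = (12 − 5) − 6 = 1, and the invariant factors of ∂_2 are all 1, so H_1 ≅ Z.
  H_2: rank ker ∂_2 − rank ∂_3 = (6 − 6) − 0 = 0, and there is no ∂_3, so H_2 ≅ 0.

Hence the Betti numbers are b_0 = 1, b_1 = 1, b_2 = 0.

b_0 = 1, b_1 = 1, b_2 = 0.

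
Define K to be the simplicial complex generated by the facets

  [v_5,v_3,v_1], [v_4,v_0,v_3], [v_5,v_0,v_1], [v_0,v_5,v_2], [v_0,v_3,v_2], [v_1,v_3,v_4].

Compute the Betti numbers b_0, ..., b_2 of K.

Order the vertices as v_0 < v_1 < v_2 < v_3 < v_4 < v_5. Listing each simplex with vertices in this order, K has dimension 2 with simplices:

  0-simplices (6): [v_0], [v_1], [v_2], [v_3], [v_4], [v_5]
  1-simplices (12): [v_0,v_1], [v_0,v_2], [v_0,v_3], [v_0,v_4], [v_0,v_5], [v_1,v_3], [v_1,v_4], [v_1,v_5], [v_2,v_3], [v_2,v_5], [v_3,v_4], [v_3,v_5]
  2-simplices (6): [v_0,v_1,v_5], [v_0,v_2,v_3], [v_0,v_2,v_5], [v_0,v_3,v_4], [v_1,v_3,v_4], [v_1,v_3,v_5]

Hence C_0 ≅ Z^6, C_1 ≅ Z^12, C_2 ≅ Z^6.

∂_1: C_1 → C_0 sends each edge [p,q] (with p < q) to q − p. For instance
  ∂[v_3,v_5] = [v_5] − [v_3].
The resulting 6×12 matrix has rank 5, and its Smith normal form has invariant factors (1,1,1,1,1).

Boundary ∂_2: C_2 → C_1 maps a triangle to the signed sum of its edges. For instance
  ∂[v_0,v_1,v_5] = [v_1,v_5] − [v_0,v_5] + [v_0,v_1],
  ∂[v_0,v_2,v_3] = [v_2,v_3] − [v_0,v_3] + [v_0,v_2].
As a 12×6 matrix over Z this has rank 6, with invariant factors (1,1,1,1,1,1).

Computing H_k = (kernel of ∂_k) / (image of ∂_{k+1}):

  H_0: rank C_0 − rank ∂_1 = 6 − 5 = 1, and the invariant factors of ∂_1 are all 1, so H_0 ≅ Z.
  H_1: rank ker ∂_1 − rank ∂_2 = (12 − 5) − 6 = 1, and the invariant factors of ∂_2 are all 1, so H_1 ≅ Z.
  H_2: rank ker ∂_2 − rank ∂_3 = (6 − 6) − 0 = 0, and there is no ∂_3, so H_2 ≅ 0.

As a check, the Euler characteristic is 6 − 12 + 6 = 0, which agrees with 1 − 1 + 0 = 0.

Hence the Betti numbers are b_0 = 1, b_1 = 1, b_2 = 0.

b_0 = 1, b_1 = 1, b_2 = 0.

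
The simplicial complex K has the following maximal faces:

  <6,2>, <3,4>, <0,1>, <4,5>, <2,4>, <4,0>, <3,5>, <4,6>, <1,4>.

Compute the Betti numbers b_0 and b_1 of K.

K has 7 vertices, 9 edges.
rank ∂_0 = 0, rank ∂_1 = 6 ⇒ b_0 = 7 − 0 − 6 = 1; all invariant factors of ∂_1 are 1 so no torsion. So H_0 ≅ Z.
rank ∂_1 = 6, rank ∂_2 = 0 ⇒ b_1 = 9 − 6 − 0 = 3. So H_1 ≅ Z^3.

b_0 = 1, b_1 = 3.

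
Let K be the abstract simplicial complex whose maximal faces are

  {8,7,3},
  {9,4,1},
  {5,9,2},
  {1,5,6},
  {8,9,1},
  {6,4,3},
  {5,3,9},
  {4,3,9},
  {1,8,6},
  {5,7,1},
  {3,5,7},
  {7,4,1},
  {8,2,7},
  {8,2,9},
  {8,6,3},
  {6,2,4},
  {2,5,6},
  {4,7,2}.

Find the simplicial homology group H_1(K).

H_1 ≅ Z^2.

Take the total order 1 < 2 < 3 < 4 < 5 < 6 < 7 < 8 < 9 on the vertex set. Then K (dimension 2) consists of the simplices:

  0-simplices (9): [1], [2], [3], [4], [5], [6], [7], [8], [9]
  1-simplices (27): (27 of them)
  2-simplices (18): [1,4,7], [1,4,9], [1,5,6], [1,5,7], [1,6,8], [1,8,9], [2,4,6], [2,4,7], [2,5,6], [2,5,9], [2,7,8], [2,8,9], [3,4,6], [3,4,9], [3,5,7], [3,5,9], [3,6,8], [3,7,8]

giving chain groups C_0 ≅ Z^9, C_1 ≅ Z^27, C_2 ≅ Z^18.

∂_1: C_1 → C_0 maps an edge to its endpoints' difference, ∂[p,q] = q − p. For instance
  ∂[2,4] = [4] − [2].
The 9×27 boundary matrix has rank 8 and Smith normal form diag(1,1,1,1,1,1,1,1).

∂_2: C_2 → C_1 acts by ∂[p,q,r] = [q,r] − [p,r] + [p,q]. For instance
  ∂[2,7,8] = [7,8] − [2,8] + [2,7],
  ∂[1,4,9] = [4,9] − [1,9] + [1,4].
As a 27×18 matrix over Z this has rank 17, with invariant factors (1,1,1,1,1,1,1,1,1,1,1,1,1,1,1,1,1).

Reading off H_k = ker ∂_k / im ∂_{k+1}:

  H_1: rank ker ∂_1 − rank ∂_2 = (27 − 8) − 17 = 2, and the invariant factors of ∂_2 are all 1, so H_1 = Z^2.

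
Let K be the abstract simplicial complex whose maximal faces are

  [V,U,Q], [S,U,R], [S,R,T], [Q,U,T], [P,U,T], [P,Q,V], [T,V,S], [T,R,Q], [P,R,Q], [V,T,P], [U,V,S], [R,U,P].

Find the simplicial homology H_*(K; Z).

Fix the vertex order P < Q < R < S < T < U < V and write every simplex with vertices in increasing order. Then dim K = 2 and the simplices of K are:

  0-simplices (7): P, Q, R, S, T, U, V
  1-simplices (18): PQ, PR, PT, PU, PV, QR, QT, QU, QV, RS, RT, RU, ST, SU, SV, TU, TV, UV
  2-simplices (12): PQR, PQV, PRU, PTU, PTV, QRT, QTU, QUV, RST, RSU, STV, SUV

giving chain groups C_0 ≅ Z^7, C_1 ≅ Z^18, C_2 ≅ Z^12.

∂_1: C_1 → C_0 is given by ∂[p,q] = [q] − [p]. For instance
  ∂UV = V − U.
As a 7×18 matrix over Z this has rank 6, with invariant factors (1,1,1,1,1,1).

∂_2: C_2 → C_1 maps a triangle to the signed sum of its edges. For instance
  ∂PTV = TV − PV + PT,
  ∂SUV = UV − SV + SU.
As a 18×12 matrix over Z this has rank 12, with invariant factors (1,1,1,1,1,1,1,1,1,1,1,2).

Computing H_k = (kernel of ∂_k) / (image of ∂_{k+1}):

  H_0: rank C_0 − rank ∂_1 = 7 − 6 = 1, and the invariant factors of ∂_1 are all 1, so H_0 ≅ Z.
  H_1: rank ker ∂_1 − rank ∂_2 = (18 − 6) − 12 = 0, and ∂_2 has invariant factor 2 > 1, so H_1 ≅ Z_2.
  H_2: rank ker ∂_2 − rank ∂_3 = (12 − 12) − 0 = 0, and there is no ∂_3, so H_2 ≅ 0.

As a check, the Euler characteristic is 7 − 18 + 12 = 1, which agrees with 1 − 0 + 0 = 1.

H_0 = Z,  H_1 = Z_2,  H_2 = 0.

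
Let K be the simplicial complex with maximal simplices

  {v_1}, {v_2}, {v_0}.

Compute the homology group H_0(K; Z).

We work with the vertex ordering v_0 < v_1 < v_2. The simplices of K, each written with vertices in increasing order, are:

  0-simplices (3): [v_0], [v_1], [v_2]

Hence C_0 ≅ Z^3.

Computing H_k = (kernel of ∂_k) / (image of ∂_{k+1}):

  H_0: rank C_0 − rank ∂_1 = 3 − 0 = 3, and there is no ∂_1, so H_0 = Z^3.

H_0 = Z^3.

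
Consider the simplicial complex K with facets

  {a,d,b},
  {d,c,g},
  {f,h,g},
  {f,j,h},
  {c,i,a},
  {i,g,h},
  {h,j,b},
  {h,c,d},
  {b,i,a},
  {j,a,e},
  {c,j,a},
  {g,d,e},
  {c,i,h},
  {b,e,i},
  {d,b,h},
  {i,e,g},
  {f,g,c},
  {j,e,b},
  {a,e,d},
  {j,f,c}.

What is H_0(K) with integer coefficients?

Order the vertices as a < b < c < d < e < f < g < h < i < j. Listing each simplex with vertices in this order, K has dimension 2 with simplices:

  0-simplices (10): a, b, c, d, e, f, g, h, i, j
  1-simplices (30): ab, ac, ad, ae, ai, aj, bd, be, bh, bi, bj, cd, cf, cg, ch, ci, cj, de, dg, dh, eg, ei, ej, fg, fh, fj, gh, gi, hi, hj
  2-simplices (20): abd, abi, aci, acj, ade, aej, bdh, bei, bej, bhj, cdg, cdh, cfg, cfj, chi, deg, egi, fgh, fhj, ghi

giving chain groups C_0 ≅ Z^10, C_1 ≅ Z^30, C_2 ≅ Z^20.

Boundary ∂_1: C_1 → C_0 is given by ∂[p,q] = [q] − [p].
The 10×30 boundary matrix has rank 9 and Smith normal form diag(1,1,1,1,1,1,1,1,1).

∂_2: C_2 → C_1 acts by ∂[p,q,r] = [q,r] − [p,r] + [p,q]. For instance
  ∂cdh = dh − ch + cd,
  ∂ade = de − ae + ad.
The resulting 30×20 matrix has rank 20, and its Smith normal form has invariant factors (1,1,1,1,1,1,1,1,1,1,1,1,1,1,1,1,1,1,1,2).

Now H_k = ker ∂_k / im ∂_{k+1}, so:

  H_0: rank C_0 − rank ∂_1 = 10 − 9 = 1, and the invariant factors of ∂_1 are all 1, so H_0 = Z.

H_0 = Z.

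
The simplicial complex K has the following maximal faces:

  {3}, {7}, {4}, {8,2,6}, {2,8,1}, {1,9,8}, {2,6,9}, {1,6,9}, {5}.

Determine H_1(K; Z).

We work with the vertex ordering 1 < 2 < 3 < 4 < 5 < 6 < 7 < 8 < 9. The simplices of K, each written with vertices in increasing order, are:

  0-simplices (9): [1], [2], [3], [4], [5], [6], [7], [8], [9]
  1-simplices (10): [1,2], [1,6], [1,8], [1,9], [2,6], [2,8], [2,9], [6,8], [6,9], [8,9]
  2-simplices (5): [1,2,8], [1,6,9], [1,8,9], [2,6,8], [2,6,9]

so the chain groups are C_0 ≅ Z^9, C_1 ≅ Z^10, C_2 ≅ Z^5.

Boundary ∂_1: C_1 → C_0 maps an edge to its endpoints' difference, ∂[p,q] = q − p.
The 9×10 boundary matrix has rank 4 and Smith normal form diag(1,1,1,1).

∂_2: C_2 → C_1 sends each 2-simplex [p,q,r] to [q,r] − [p,r] + [p,q]. For instance
  ∂[1,6,9] = [6,9] − [1,9] + [1,6],
  ∂[2,6,8] = [6,8] − [2,8] + [2,6].
This gives a 10×5 integer matrix of rank 5; reducing to Smith normal form yields diagonal entries (1,1,1,1,1).

Now H_k = ker ∂_k / im ∂_{k+1}, so:

  H_1: rank ker ∂_1 − rank ∂_2 = (10 − 4) − 5 = 1, and the invariant factors of ∂_2 are all 1, so H_1 = Z.

H_1 = Z.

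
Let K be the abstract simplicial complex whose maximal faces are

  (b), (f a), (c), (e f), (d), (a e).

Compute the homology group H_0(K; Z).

H_0 ≅ Z^4.

We work with the vertex ordering a < b < c < d < e < f. The simplices of K, each written with vertices in increasing order, are:

  0-simplices (6): a, b, c, d, e, f
  1-simplices (3): ae, af, ef

Hence C_0 ≅ Z^6, C_1 ≅ Z^3.

The boundary map ∂_1: C_1 → C_0 is given by ∂[p,q] = [q] − [p].
The 6×3 boundary matrix has rank 2 and Smith normal form diag(1,1).

Computing H_k = (kernel of ∂_k) / (image of ∂_{k+1}):

  H_0: rank C_0 − rank ∂_1 = 6 − 2 = 4, and the invariant factors of ∂_1 are all 1, so H_0 = Z^4.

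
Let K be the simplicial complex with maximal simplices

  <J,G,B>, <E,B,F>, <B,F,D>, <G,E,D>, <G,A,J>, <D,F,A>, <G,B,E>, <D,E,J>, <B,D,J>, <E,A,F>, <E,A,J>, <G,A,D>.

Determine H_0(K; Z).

We work with the vertex ordering A < B < D < E < F < G < J. The simplices of K, each written with vertices in increasing order, are:

  0-simplices (7): A, B, D, E, F, G, J
  1-simplices (18): AD, AE, AF, AG, AJ, BD, BE, BF, BG, BJ, DE, DF, DG, DJ, EF, EG, EJ, GJ
  2-simplices (12): ADF, ADG, AEF, AEJ, AGJ, BDF, BDJ, BEF, BEG, BGJ, DEG, DEJ

so the chain groups are C_0 ≅ Z^7, C_1 ≅ Z^18, C_2 ≅ Z^12.

Boundary ∂_1: C_1 → C_0 maps an edge to its endpoints' difference, ∂[p,q] = q − p.
The resulting 7×18 matrix has rank 6, and its Smith normal form has invariant factors (1,1,1,1,1,1).

∂_2: C_2 → C_1 acts by ∂[p,q,r] = [q,r] − [p,r] + [p,q]. For instance
  ∂BDF = DF − BF + BD,
  ∂BEF = EF − BF + BE.
The resulting 18×12 matrix has rank 12, and its Smith normal form has invariant factors (1,1,1,1,1,1,1,1,1,1,1,2).

Now H_k = ker ∂_k / im ∂_{k+1}, so:

  H_0: rank C_0 − rank ∂_1 = 7 − 6 = 1, and the invariant factors of ∂_1 are all 1, so H_0 ≅ Z.

(K is a triangulation of the real projective plane RP^2.)

H_0 = Z.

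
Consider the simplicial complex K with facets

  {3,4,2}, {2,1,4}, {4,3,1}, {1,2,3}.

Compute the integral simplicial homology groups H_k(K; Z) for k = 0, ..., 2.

H_0 ≅ Z,  H_1 = 0,  H_2 ≅ Z.

Take the total order 1 < 2 < 3 < 4 on the vertex set. Then K (dimension 2) consists of the simplices:

  0-simplices (4): [1], [2], [3], [4]
  1-simplices (6): [1,2], [1,3], [1,4], [2,3], [2,4], [3,4]
  2-simplices (4): [1,2,3], [1,2,4], [1,3,4], [2,3,4]

Hence C_0 ≅ Z^4, C_1 ≅ Z^6, C_2 ≅ Z^4.

The boundary map ∂_1: C_1 → C_0 maps an edge to its endpoints' difference, ∂[p,q] = q − p. For instance
  ∂[1,2] = [2] − [1].
The resulting 4×6 matrix has rank 3, and its Smith normal form has invariant factors (1,1,1).

Boundary ∂_2: C_2 → C_1 maps a triangle to the signed sum of its edges. For instance
  ∂[2,3,4] = [3,4] − [2,4] + [2,3],
  ∂[1,3,4] = [3,4] − [1,4] + [1,3].
As a 6×4 matrix over Z this has rank 3, with invariant factors (1,1,1).

Computing H_k = (kernel of ∂_k) / (image of ∂_{k+1}):

  H_0: rank C_0 − rank ∂_1 = 4 − 3 = 1, and the invariant factors of ∂_1 are all 1, so H_0 = Z.
  H_1: rank ker ∂_1 − rank ∂_2 = (6 − 3) − 3 = 0, and the invariant factors of ∂_2 are all 1, so H_1 = 0.
  H_2: rank ker ∂_2 − rank ∂_3 = (4 − 3) − 0 = 1, and there is no ∂_3, so H_2 = Z.

(K is a triangulation of the 2-sphere S^2.)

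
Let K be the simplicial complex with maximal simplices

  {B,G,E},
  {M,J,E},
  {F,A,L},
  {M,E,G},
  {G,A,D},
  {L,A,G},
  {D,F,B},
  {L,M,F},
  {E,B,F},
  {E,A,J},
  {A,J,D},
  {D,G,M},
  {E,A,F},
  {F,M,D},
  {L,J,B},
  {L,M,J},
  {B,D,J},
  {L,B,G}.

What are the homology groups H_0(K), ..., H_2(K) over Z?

H_0 = Z,  H_1 = Z^2,  H_2 = Z.

Take the total order A < B < D < E < F < G < J < L < M on the vertex set. Then K (dimension 2) consists of the simplices:

  0-simplices (9): A, B, D, E, F, G, J, L, M
  1-simplices (27): AD, AE, AF, AG, AJ, AL, BD, BE, BF, BG, BJ, BL, DF, DG, DJ, DM, EF, EG, EJ, EM, FL, FM, GL, GM, JL, JM, LM
  2-simplices (18): ADG, ADJ, AEF, AEJ, AFL, AGL, BDF, BDJ, BEF, BEG, BGL, BJL, DFM, DGM, EGM, EJM, FLM, JLM

giving chain groups C_0 ≅ Z^9, C_1 ≅ Z^27, C_2 ≅ Z^18.

Boundary ∂_1: C_1 → C_0 sends each edge [p,q] (with p < q) to q − p.
The resulting 9×27 matrix has rank 8, and its Smith normal form has invariant factors (1,1,1,1,1,1,1,1).

Boundary ∂_2: C_2 → C_1 maps a triangle to the signed sum of its edges. For instance
  ∂AEF = EF − AF + AE,
  ∂FLM = LM − FM + FL.
This gives a 27×18 integer matrix of rank 17; reducing to Smith normal form yields diagonal entries (1,1,1,1,1,1,1,1,1,1,1,1,1,1,1,1,1).

From H_k ≅ ker(∂_k) / im(∂_{k+1}) we obtain:

  H_0: rank C_0 − rank ∂_1 = 9 − 8 = 1, and the invariant factors of ∂_1 are all 1, so H_0 ≅ Z.
  H_1: rank ker ∂_1 − rank ∂_2 = (27 − 8) − 17 = 2, and the invariant factors of ∂_2 are all 1, so H_1 ≅ Z^2.
  H_2: rank ker ∂_2 − rank ∂_3 = (18 − 17) − 0 = 1, and there is no ∂_3, so H_2 ≅ Z.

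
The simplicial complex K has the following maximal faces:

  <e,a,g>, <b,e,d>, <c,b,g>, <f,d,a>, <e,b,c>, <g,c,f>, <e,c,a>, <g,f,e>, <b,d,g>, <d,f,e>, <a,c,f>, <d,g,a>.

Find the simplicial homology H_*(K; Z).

Take the total order a < b < c < d < e < f < g on the vertex set. Then K (dimension 2) consists of the simplices:

  0-simplices (7): a, b, c, d, e, f, g
  1-simplices (18): ac, ad, ae, af, ag, bc, bd, be, bg, ce, cf, cg, de, df, dg, ef, eg, fg
  2-simplices (12): ace, acf, adf, adg, aeg, bce, bcg, bde, bdg, cfg, def, efg

Hence C_0 ≅ Z^7, C_1 ≅ Z^18, C_2 ≅ Z^12.

∂_1: C_1 → C_0 is given by ∂[p,q] = [q] − [p]. For instance
  ∂cg = g − c.
The resulting 7×18 matrix has rank 6, and its Smith normal form has invariant factors (1,1,1,1,1,1).

∂_2: C_2 → C_1 acts by ∂[p,q,r] = [q,r] − [p,r] + [p,q]. For instance
  ∂adg = dg − ag + ad,
  ∂efg = fg − eg + ef.
The resulting 18×12 matrix has rank 12, and its Smith normal form has invariant factors (1,1,1,1,1,1,1,1,1,1,1,2).

Reading off H_k = ker ∂_k / im ∂_{k+1}:

  H_0: rank C_0 − rank ∂_1 = 7 − 6 = 1, and the invariant factors of ∂_1 are all 1, so H_0 = Z.
  H_1: rank ker ∂_1 − rank ∂_2 = (18 − 6) − 12 = 0, and ∂_2 has invariant factor 2 > 1, so H_1 = Z/2.
  H_2: rank ker ∂_2 − rank ∂_3 = (12 − 12) − 0 = 0, and there is no ∂_3, so H_2 = 0.

As a check, the Euler characteristic is 7 − 18 + 12 = 1, which agrees with 1 − 0 + 0 = 1.

H_0 ≅ Z,  H_1 ≅ Z/2,  H_2 = 0.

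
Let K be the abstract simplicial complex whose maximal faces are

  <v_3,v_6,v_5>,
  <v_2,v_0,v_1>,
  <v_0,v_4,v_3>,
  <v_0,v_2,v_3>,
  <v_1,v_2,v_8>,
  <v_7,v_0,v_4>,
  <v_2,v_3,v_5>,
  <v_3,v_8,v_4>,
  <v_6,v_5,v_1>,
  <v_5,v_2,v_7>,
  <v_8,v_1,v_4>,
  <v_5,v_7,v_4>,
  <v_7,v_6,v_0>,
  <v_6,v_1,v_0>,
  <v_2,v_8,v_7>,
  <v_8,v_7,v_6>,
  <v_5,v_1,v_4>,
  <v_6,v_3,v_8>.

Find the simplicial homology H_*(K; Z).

H_0 = Z,  H_1 = Z^2,  H_2 = Z.

K has 9 vertices, 27 edges, 18 triangles.
rank ∂_0 = 0, rank ∂_1 = 8 ⇒ b_0 = 9 − 0 − 8 = 1; all invariant factors of ∂_1 are 1 so no torsion. So H_0 = Z.
rank ∂_1 = 8, rank ∂_2 = 17 ⇒ b_1 = 27 − 8 − 17 = 2; all invariant factors of ∂_2 are 1 so no torsion. So H_1 = Z^2.
rank ∂_2 = 17, rank ∂_3 = 0 ⇒ b_2 = 18 − 17 − 0 = 1. So H_2 = Z.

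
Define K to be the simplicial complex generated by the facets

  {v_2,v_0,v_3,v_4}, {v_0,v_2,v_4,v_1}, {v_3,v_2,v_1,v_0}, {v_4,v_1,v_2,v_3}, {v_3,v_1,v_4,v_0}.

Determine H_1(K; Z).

We work with the vertex ordering v_0 < v_1 < v_2 < v_3 < v_4. The simplices of K, each written with vertices in increasing order, are:

  0-simplices (5): [v_0], [v_1], [v_2], [v_3], [v_4]
  1-simplices (10): [v_0,v_1], [v_0,v_2], [v_0,v_3], [v_0,v_4], [v_1,v_2], [v_1,v_3], [v_1,v_4], [v_2,v_3], [v_2,v_4], [v_3,v_4]
  2-simplices (10): [v_0,v_1,v_2], [v_0,v_1,v_3], [v_0,v_1,v_4], [v_0,v_2,v_3], [v_0,v_2,v_4], [v_0,v_3,v_4], [v_1,v_2,v_3], [v_1,v_2,v_4], [v_1,v_3,v_4], [v_2,v_3,v_4]
  3-simplices (5): [v_0,v_1,v_2,v_3], [v_0,v_1,v_2,v_4], [v_0,v_1,v_3,v_4], [v_0,v_2,v_3,v_4], [v_1,v_2,v_3,v_4]

Hence C_0 ≅ Z^5, C_1 ≅ Z^10, C_2 ≅ Z^10, C_3 ≅ Z^5.

∂_1: C_1 → C_0 sends each edge [p,q] (with p < q) to q − p.
As a 5×10 matrix over Z this has rank 4, with invariant factors (1,1,1,1).

The boundary map ∂_2: C_2 → C_1 acts by ∂[p,q,r] = [q,r] − [p,r] + [p,q]. For instance
  ∂[v_0,v_3,v_4] = [v_3,v_4] − [v_0,v_4] + [v_0,v_3],
  ∂[v_1,v_2,v_4] = [v_2,v_4] − [v_1,v_4] + [v_1,v_2].
The resulting 10×10 matrix has rank 6, and its Smith normal form has invariant factors (1,1,1,1,1,1).

∂_3: C_3 → C_2 sends each 3-simplex σ to the alternating sum Σ_i (−1)^i (σ with its i-th vertex removed). For instance
  ∂[v_0,v_2,v_3,v_4] = [v_2,v_3,v_4] − [v_0,v_3,v_4] + [v_0,v_2,v_4] − [v_0,v_2,v_3],
  ∂[v_0,v_1,v_2,v_4] = [v_1,v_2,v_4] − [v_0,v_2,v_4] + [v_0,v_1,v_4] − [v_0,v_1,v_2].
The 10×5 boundary matrix has rank 4 and Smith normal form diag(1,1,1,1).

Now H_k = ker ∂_k / im ∂_{k+1}, so:

  H_1: rank ker ∂_1 − rank ∂_2 = (10 − 4) − 6 = 0, and the invariant factors of ∂_2 are all 1, so H_1 ≅ 0.

(K is a triangulation of the 3-sphere S^3.)

H_1 = 0.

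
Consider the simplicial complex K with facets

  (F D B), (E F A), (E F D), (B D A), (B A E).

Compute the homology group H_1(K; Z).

Take the total order A < B < D < E < F on the vertex set. Then K (dimension 2) consists of the simplices:

  0-simplices (5): A, B, D, E, F
  1-simplices (10): AB, AD, AE, AF, BD, BE, BF, DE, DF, EF
  2-simplices (5): ABD, ABE, AEF, BDF, DEF

Hence C_0 ≅ Z^5, C_1 ≅ Z^10, C_2 ≅ Z^5.

Boundary ∂_1: C_1 → C_0 maps an edge to its endpoints' difference, ∂[p,q] = q − p. For instance
  ∂BD = D − B.
The resulting 5×10 matrix has rank 4, and its Smith normal form has invariant factors (1,1,1,1).

The boundary map ∂_2: C_2 → C_1 maps a triangle to the signed sum of its edges. For instance
  ∂ABE = BE − AE + AB,
  ∂DEF = EF − DF + DE.
The resulting 10×5 matrix has rank 5, and its Smith normal form has invariant factors (1,1,1,1,1).

Reading off H_k = ker ∂_k / im ∂_{k+1}:

  H_1: rank ker ∂_1 − rank ∂_2 = (10 − 4) − 5 = 1, and the invariant factors of ∂_2 are all 1, so H_1 ≅ Z.

(K is a triangulation of the Möbius band.)

H_1 ≅ Z.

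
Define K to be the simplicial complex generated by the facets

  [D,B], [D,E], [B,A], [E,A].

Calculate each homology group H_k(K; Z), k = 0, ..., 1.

H_0 ≅ Z,  H_1 ≅ Z.

Fix the vertex order A < B < D < E and write every simplex with vertices in increasing order. Then dim K = 1 and the simplices of K are:

  0-simplices (4): A, B, D, E
  1-simplices (4): AB, AE, BD, DE

so the chain groups are C_0 ≅ Z^4, C_1 ≅ Z^4.

∂_1: C_1 → C_0 maps an edge to its endpoints' difference, ∂[p,q] = q − p. For instance
  ∂BD = D − B.
The resulting 4×4 matrix has rank 3, and its Smith normal form has invariant factors (1,1,1).

From H_k ≅ ker(∂_k) / im(∂_{k+1}) we obtain:

  H_0: rank C_0 − rank ∂_1 = 4 − 3 = 1, and the invariant factors of ∂_1 are all 1, so H_0 ≅ Z.
  H_1: rank ker ∂_1 − rank ∂_2 = (4 − 3) − 0 = 1, and there is no ∂_2, so H_1 ≅ Z.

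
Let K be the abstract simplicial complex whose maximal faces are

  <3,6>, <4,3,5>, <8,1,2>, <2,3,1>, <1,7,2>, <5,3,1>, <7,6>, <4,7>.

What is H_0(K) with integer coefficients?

K has 8 vertices, 14 edges, 5 triangles.
rank ∂_0 = 0, rank ∂_1 = 7 ⇒ b_0 = 8 − 0 − 7 = 1; all invariant factors of ∂_1 are 1 so no torsion. So H_0 = Z.

H_0 ≅ Z.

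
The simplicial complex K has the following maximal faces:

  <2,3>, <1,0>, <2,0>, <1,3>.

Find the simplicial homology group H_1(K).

H_1 ≅ Z.

Fix the vertex order 0 < 1 < 2 < 3 and write every simplex with vertices in increasing order. Then dim K = 1 and the simplices of K are:

  0-simplices (4): [0], [1], [2], [3]
  1-simplices (4): [0,1], [0,2], [1,3], [2,3]

giving chain groups C_0 ≅ Z^4, C_1 ≅ Z^4.

Boundary ∂_1: C_1 → C_0 sends each edge [p,q] (with p < q) to q − p.
This gives a 4×4 integer matrix of rank 3; reducing to Smith normal form yields diagonal entries (1,1,1).

Computing H_k = (kernel of ∂_k) / (image of ∂_{k+1}):

  H_1: rank ker ∂_1 − rank ∂_2 = (4 − 3) − 0 = 1, and there is no ∂_2, so H_1 ≅ Z.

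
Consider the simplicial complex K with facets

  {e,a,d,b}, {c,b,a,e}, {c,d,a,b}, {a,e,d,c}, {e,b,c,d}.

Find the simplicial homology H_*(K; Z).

H_0 = Z,  H_1 = 0,  H_2 = 0,  H_3 = Z.

We work with the vertex ordering a < b < c < d < e. The simplices of K, each written with vertices in increasing order, are:

  0-simplices (5): a, b, c, d, e
  1-simplices (10): ab, ac, ad, ae, bc, bd, be, cd, ce, de
  2-simplices (10): abc, abd, abe, acd, ace, ade, bcd, bce, bde, cde
  3-simplices (5): abcd, abce, abde, acde, bcde

giving chain groups C_0 ≅ Z^5, C_1 ≅ Z^10, C_2 ≅ Z^10, C_3 ≅ Z^5.

∂_1: C_1 → C_0 maps an edge to its endpoints' difference, ∂[p,q] = q − p. For instance
  ∂cd = d − c.
The 5×10 boundary matrix has rank 4 and Smith normal form diag(1,1,1,1).

Boundary ∂_2: C_2 → C_1 maps a triangle to the signed sum of its edges. For instance
  ∂bce = ce − be + bc,
  ∂abc = bc − ac + ab.
The 10×10 boundary matrix has rank 6 and Smith normal form diag(1,1,1,1,1,1).

∂_3: C_3 → C_2 sends each 3-simplex σ to the alternating sum Σ_i (−1)^i (σ with its i-th vertex removed). For instance
  ∂abde = bde − ade + abe − abd,
  ∂abcd = bcd − acd + abd − abc.
This gives a 10×5 integer matrix of rank 4; reducing to Smith normal form yields diagonal entries (1,1,1,1).

Reading off H_k = ker ∂_k / im ∂_{k+1}:

  H_0: rank C_0 − rank ∂_1 = 5 − 4 = 1, and the invariant factors of ∂_1 are all 1, so H_0 = Z.
  H_1: rank ker ∂_1 − rank ∂_2 = (10 − 4) − 6 = 0, and the invariant factors of ∂_2 are all 1, so H_1 = 0.
  H_2: rank ker ∂_2 − rank ∂_3 = (10 − 6) − 4 = 0, and the invariant factors of ∂_3 are all 1, so H_2 = 0.
  H_3: rank ker ∂_3 − rank ∂_4 = (5 − 4) − 0 = 1, and there is no ∂_4, so H_3 = Z.

(K is a triangulation of the 3-sphere S^3.)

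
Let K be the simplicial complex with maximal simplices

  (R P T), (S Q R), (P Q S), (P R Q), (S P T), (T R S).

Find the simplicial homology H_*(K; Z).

H_0 = Z,  H_1 = 0,  H_2 = Z.

Take the total order P < Q < R < S < T on the vertex set. Then K (dimension 2) consists of the simplices:

  0-simplices (5): P, Q, R, S, T
  1-simplices (9): PQ, PR, PS, PT, QR, QS, RS, RT, ST
  2-simplices (6): PQR, PQS, PRT, PST, QRS, RST

giving chain groups C_0 ≅ Z^5, C_1 ≅ Z^9, C_2 ≅ Z^6.

The boundary map ∂_1: C_1 → C_0 sends each edge [p,q] (with p < q) to q − p. For instance
  ∂QR = R − Q.
The 5×9 boundary matrix has rank 4 and Smith normal form diag(1,1,1,1).

∂_2: C_2 → C_1 sends each 2-simplex [p,q,r] to [q,r] − [p,r] + [p,q]. For instance
  ∂PST = ST − PT + PS,
  ∂PQS = QS − PS + PQ.
As a 9×6 matrix over Z this has rank 5, with invariant factors (1,1,1,1,1).

Reading off H_k = ker ∂_k / im ∂_{k+1}:

  H_0: rank C_0 − rank ∂_1 = 5 − 4 = 1, and the invariant factors of ∂_1 are all 1, so H_0 ≅ Z.
  H_1: rank ker ∂_1 − rank ∂_2 = (9 − 4) − 5 = 0, and the invariant factors of ∂_2 are all 1, so H_1 ≅ 0.
  H_2: rank ker ∂_2 − rank ∂_3 = (6 − 5) − 0 = 1, and there is no ∂_3, so H_2 ≅ Z.

(K is a triangulation of the 2-sphere S^2.)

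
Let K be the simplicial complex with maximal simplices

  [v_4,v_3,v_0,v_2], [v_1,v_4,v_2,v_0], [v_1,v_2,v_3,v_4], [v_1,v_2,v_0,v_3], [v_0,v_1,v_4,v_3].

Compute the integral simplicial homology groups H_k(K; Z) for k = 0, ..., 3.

H_0 = Z,  H_1 = 0,  H_2 = 0,  H_3 = Z.

Take the total order v_0 < v_1 < v_2 < v_3 < v_4 on the vertex set. Then K (dimension 3) consists of the simplices:

  0-simplices (5): [v_0], [v_1], [v_2], [v_3], [v_4]
  1-simplices (10): [v_0,v_1], [v_0,v_2], [v_0,v_3], [v_0,v_4], [v_1,v_2], [v_1,v_3], [v_1,v_4], [v_2,v_3], [v_2,v_4], [v_3,v_4]
  2-simplices (10): [v_0,v_1,v_2], [v_0,v_1,v_3], [v_0,v_1,v_4], [v_0,v_2,v_3], [v_0,v_2,v_4], [v_0,v_3,v_4], [v_1,v_2,v_3], [v_1,v_2,v_4], [v_1,v_3,v_4], [v_2,v_3,v_4]
  3-simplices (5): [v_0,v_1,v_2,v_3], [v_0,v_1,v_2,v_4], [v_0,v_1,v_3,v_4], [v_0,v_2,v_3,v_4], [v_1,v_2,v_3,v_4]

Hence C_0 ≅ Z^5, C_1 ≅ Z^10, C_2 ≅ Z^10, C_3 ≅ Z^5.

The boundary map ∂_1: C_1 → C_0 sends each edge [p,q] (with p < q) to q − p.
The resulting 5×10 matrix has rank 4, and its Smith normal form has invariant factors (1,1,1,1).

Boundary ∂_2: C_2 → C_1 sends each 2-simplex [p,q,r] to [q,r] − [p,r] + [p,q]. For instance
  ∂[v_2,v_3,v_4] = [v_3,v_4] − [v_2,v_4] + [v_2,v_3],
  ∂[v_0,v_2,v_4] = [v_2,v_4] − [v_0,v_4] + [v_0,v_2].
As a 10×10 matrix over Z this has rank 6, with invariant factors (1,1,1,1,1,1).

Boundary ∂_3: C_3 → C_2 sends each 3-simplex σ to the alternating sum Σ_i (−1)^i (σ with its i-th vertex removed). For instance
  ∂[v_0,v_1,v_3,v_4] = [v_1,v_3,v_4] − [v_0,v_3,v_4] + [v_0,v_1,v_4] − [v_0,v_1,v_3],
  ∂[v_0,v_2,v_3,v_4] = [v_2,v_3,v_4] − [v_0,v_3,v_4] + [v_0,v_2,v_4] − [v_0,v_2,v_3].
This gives a 10×5 integer matrix of rank 4; reducing to Smith normal form yields diagonal entries (1,1,1,1).

Computing H_k = (kernel of ∂_k) / (image of ∂_{k+1}):

  H_0: rank C_0 − rank ∂_1 = 5 − 4 = 1, and the invariant factors of ∂_1 are all 1, so H_0 = Z.
  H_1: rank ker ∂_1 − rank ∂_2 = (10 − 4) − 6 = 0, and the invariant factors of ∂_2 are all 1, so H_1 = 0.
  H_2: rank ker ∂_2 − rank ∂_3 = (10 − 6) − 4 = 0, and the invariant factors of ∂_3 are all 1, so H_2 = 0.
  H_3: rank ker ∂_3 − rank ∂_4 = (5 − 4) − 0 = 1, and there is no ∂_4, so H_3 = Z.

As a check, the Euler characteristic is 5 − 10 + 10 − 5 = 0, which agrees with 1 − 0 + 0 − 1 = 0.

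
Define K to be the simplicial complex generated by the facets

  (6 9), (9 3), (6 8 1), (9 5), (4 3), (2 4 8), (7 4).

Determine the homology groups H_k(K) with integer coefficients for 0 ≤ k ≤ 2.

Take the total order 1 < 2 < 3 < 4 < 5 < 6 < 7 < 8 < 9 on the vertex set. Then K (dimension 2) consists of the simplices:

  0-simplices (9): [1], [2], [3], [4], [5], [6], [7], [8], [9]
  1-simplices (11): [1,6], [1,8], [2,4], [2,8], [3,4], [3,9], [4,7], [4,8], [5,9], [6,8], [6,9]
  2-simplices (2): [1,6,8], [2,4,8]

so the chain groups are C_0 ≅ Z^9, C_1 ≅ Z^11, C_2 ≅ Z^2.

The boundary map ∂_1: C_1 → C_0 maps an edge to its endpoints' difference, ∂[p,q] = q − p.
The resulting 9×11 matrix has rank 8, and its Smith normal form has invariant factors (1,1,1,1,1,1,1,1).

The boundary map ∂_2: C_2 → C_1 acts by ∂[p,q,r] = [q,r] − [p,r] + [p,q]. For instance
  ∂[1,6,8] = [6,8] − [1,8] + [1,6],
  ∂[2,4,8] = [4,8] − [2,8] + [2,4].
As a 11×2 matrix over Z this has rank 2, with invariant factors (1,1).

Now H_k = ker ∂_k / im ∂_{k+1}, so:

  H_0: rank C_0 − rank ∂_1 = 9 − 8 = 1, and the invariant factors of ∂_1 are all 1, so H_0 = Z.
  H_1: rank ker ∂_1 − rank ∂_2 = (11 − 8) − 2 = 1, and the invariant factors of ∂_2 are all 1, so H_1 = Z.
  H_2: rank ker ∂_2 − rank ∂_3 = (2 − 2) − 0 = 0, and there is no ∂_3, so H_2 = 0.

H_0 ≅ Z,  H_1 ≅ Z,  H_2 = 0.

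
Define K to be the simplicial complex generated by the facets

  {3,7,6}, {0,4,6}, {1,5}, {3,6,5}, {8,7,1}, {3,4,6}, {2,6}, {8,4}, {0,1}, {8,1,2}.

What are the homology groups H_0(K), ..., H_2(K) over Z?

Order the vertices as 0 < 1 < 2 < 3 < 4 < 5 < 6 < 7 < 8. Listing each simplex with vertices in this order, K has dimension 2 with simplices:

  0-simplices (9): [0], [1], [2], [3], [4], [5], [6], [7], [8]
  1-simplices (18): [0,1], [0,4], [0,6], [1,2], [1,5], [1,7], [1,8], [2,6], [2,8], [3,4], [3,5], [3,6], [3,7], [4,6], [4,8], [5,6], [6,7], [7,8]
  2-simplices (6): [0,4,6], [1,2,8], [1,7,8], [3,4,6], [3,5,6], [3,6,7]

Hence C_0 ≅ Z^9, C_1 ≅ Z^18, C_2 ≅ Z^6.

The boundary map ∂_1: C_1 → C_0 is given by ∂[p,q] = [q] − [p]. For instance
  ∂[0,6] = [6] − [0].
As a 9×18 matrix over Z this has rank 8, with invariant factors (1,1,1,1,1,1,1,1).

Boundary ∂_2: C_2 → C_1 sends each 2-simplex [p,q,r] to [q,r] − [p,r] + [p,q]. For instance
  ∂[3,5,6] = [5,6] − [3,6] + [3,5],
  ∂[1,7,8] = [7,8] − [1,8] + [1,7].
As a 18×6 matrix over Z this has rank 6, with invariant factors (1,1,1,1,1,1).

Reading off H_k = ker ∂_k / im ∂_{k+1}:

  H_0: rank C_0 − rank ∂_1 = 9 − 8 = 1, and the invariant factors of ∂_1 are all 1, so H_0 = Z.
  H_1: rank ker ∂_1 − rank ∂_2 = (18 − 8) − 6 = 4, and the invariant factors of ∂_2 are all 1, so H_1 = Z^4.
  H_2: rank ker ∂_2 − rank ∂_3 = (6 − 6) − 0 = 0, and there is no ∂_3, so H_2 = 0.

As a check, the Euler characteristic is 9 − 18 + 6 = -3, which agrees with 1 − 4 + 0 = -3.

H_0 ≅ Z,  H_1 ≅ Z^4,  H_2 = 0.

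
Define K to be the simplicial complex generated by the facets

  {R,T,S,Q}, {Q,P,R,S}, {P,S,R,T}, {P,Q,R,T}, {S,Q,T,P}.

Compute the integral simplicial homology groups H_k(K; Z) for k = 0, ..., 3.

Fix the vertex order P < Q < R < S < T and write every simplex with vertices in increasing order. Then dim K = 3 and the simplices of K are:

  0-simplices (5): P, Q, R, S, T
  1-simplices (10): PQ, PR, PS, PT, QR, QS, QT, RS, RT, ST
  2-simplices (10): PQR, PQS, PQT, PRS, PRT, PST, QRS, QRT, QST, RST
  3-simplices (5): PQRS, PQRT, PQST, PRST, QRST

giving chain groups C_0 ≅ Z^5, C_1 ≅ Z^10, C_2 ≅ Z^10, C_3 ≅ Z^5.

The boundary map ∂_1: C_1 → C_0 maps an edge to its endpoints' difference, ∂[p,q] = q − p. For instance
  ∂QS = S − Q.
This gives a 5×10 integer matrix of rank 4; reducing to Smith normal form yields diagonal entries (1,1,1,1).

The boundary map ∂_2: C_2 → C_1 maps a triangle to the signed sum of its edges. For instance
  ∂PQT = QT − PT + PQ,
  ∂QST = ST − QT + QS.
This gives a 10×10 integer matrix of rank 6; reducing to Smith normal form yields diagonal entries (1,1,1,1,1,1).

Boundary ∂_3: C_3 → C_2 sends each 3-simplex σ to the alternating sum Σ_i (−1)^i (σ with its i-th vertex removed). For instance
  ∂PRST = RST − PST + PRT − PRS,
  ∂PQST = QST − PST + PQT − PQS.
The resulting 10×5 matrix has rank 4, and its Smith normal form has invariant factors (1,1,1,1).

Computing H_k = (kernel of ∂_k) / (image of ∂_{k+1}):

  H_0: rank C_0 − rank ∂_1 = 5 − 4 = 1, and the invariant factors of ∂_1 are all 1, so H_0 = Z.
  H_1: rank ker ∂_1 − rank ∂_2 = (10 − 4) − 6 = 0, and the invariant factors of ∂_2 are all 1, so H_1 = 0.
  H_2: rank ker ∂_2 − rank ∂_3 = (10 − 6) − 4 = 0, and the invariant factors of ∂_3 are all 1, so H_2 = 0.
  H_3: rank ker ∂_3 − rank ∂_4 = (5 − 4) − 0 = 1, and there is no ∂_4, so H_3 = Z.

(K is a triangulation of the 3-sphere S^3.)

H_0 ≅ Z,  H_1 = 0,  H_2 = 0,  H_3 ≅ Z.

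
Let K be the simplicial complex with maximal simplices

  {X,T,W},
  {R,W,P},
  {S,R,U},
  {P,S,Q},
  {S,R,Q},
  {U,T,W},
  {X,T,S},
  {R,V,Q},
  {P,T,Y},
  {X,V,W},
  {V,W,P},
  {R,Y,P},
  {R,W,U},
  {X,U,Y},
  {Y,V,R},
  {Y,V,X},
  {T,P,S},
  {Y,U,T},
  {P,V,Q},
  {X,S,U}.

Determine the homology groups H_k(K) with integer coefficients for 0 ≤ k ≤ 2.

H_0 ≅ Z,  H_1 ≅ Z × Z/2,  H_2 = 0.

Fix the vertex order P < Q < R < S < T < U < V < W < X < Y and write every simplex with vertices in increasing order. Then dim K = 2 and the simplices of K are:

  0-simplices (10): P, Q, R, S, T, U, V, W, X, Y
  1-simplices (30): PQ, PR, PS, PT, PV, PW, PY, QR, QS, QV, RS, RU, RV, RW, RY, ST, SU, SX, TU, TW, TX, TY, UW, UX, UY, VW, VX, VY, WX, XY
  2-simplices (20): PQS, PQV, PRW, PRY, PST, PTY, PVW, QRS, QRV, RSU, RUW, RVY, STX, SUX, TUW, TUY, TWX, UXY, VWX, VXY

so the chain groups are C_0 ≅ Z^10, C_1 ≅ Z^30, C_2 ≅ Z^20.

Boundary ∂_1: C_1 → C_0 is given by ∂[p,q] = [q] − [p].
This gives a 10×30 integer matrix of rank 9; reducing to Smith normal form yields diagonal entries (1,1,1,1,1,1,1,1,1).

The boundary map ∂_2: C_2 → C_1 maps a triangle to the signed sum of its edges. For instance
  ∂PVW = VW − PW + PV,
  ∂PQS = QS − PS + PQ.
As a 30×20 matrix over Z this has rank 20, with invariant factors (1,1,1,1,1,1,1,1,1,1,1,1,1,1,1,1,1,1,1,2).

Now H_k = ker ∂_k / im ∂_{k+1}, so:

  H_0: rank C_0 − rank ∂_1 = 10 − 9 = 1, and the invariant factors of ∂_1 are all 1, so H_0 ≅ Z.
  H_1: rank ker ∂_1 − rank ∂_2 = (30 − 9) − 20 = 1, and ∂_2 has invariant factor 2 > 1, so H_1 ≅ Z × Z/2.
  H_2: rank ker ∂_2 − rank ∂_3 = (20 − 20) − 0 = 0, and there is no ∂_3, so H_2 ≅ 0.

(K is a triangulation of the Klein bottle.)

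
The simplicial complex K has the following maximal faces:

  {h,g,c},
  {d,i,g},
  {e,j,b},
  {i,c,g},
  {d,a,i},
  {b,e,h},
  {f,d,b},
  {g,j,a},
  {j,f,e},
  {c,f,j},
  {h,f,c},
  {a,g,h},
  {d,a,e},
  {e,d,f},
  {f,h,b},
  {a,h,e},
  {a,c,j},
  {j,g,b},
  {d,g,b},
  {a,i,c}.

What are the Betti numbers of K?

Order the vertices as a < b < c < d < e < f < g < h < i < j. Listing each simplex with vertices in this order, K has dimension 2 with simplices:

  0-simplices (10): a, b, c, d, e, f, g, h, i, j
  1-simplices (30): ac, ad, ae, ag, ah, ai, aj, bd, be, bf, bg, bh, bj, cf, cg, ch, ci, cj, de, df, dg, di, ef, eh, ej, fh, fj, gh, gi, gj
  2-simplices (20): aci, acj, ade, adi, aeh, agh, agj, bdf, bdg, beh, bej, bfh, bgj, cfh, cfj, cgh, cgi, def, dgi, efj

Hence C_0 ≅ Z^10, C_1 ≅ Z^30, C_2 ≅ Z^20.

Boundary ∂_1: C_1 → C_0 maps an edge to its endpoints' difference, ∂[p,q] = q − p. For instance
  ∂aj = j − a.
The 10×30 boundary matrix has rank 9 and Smith normal form diag(1,1,1,1,1,1,1,1,1).

The boundary map ∂_2: C_2 → C_1 sends each 2-simplex [p,q,r] to [q,r] − [p,r] + [p,q]. For instance
  ∂cgh = gh − ch + cg,
  ∂aci = ci − ai + ac.
This gives a 30×20 integer matrix of rank 20; reducing to Smith normal form yields diagonal entries (1,1,1,1,1,1,1,1,1,1,1,1,1,1,1,1,1,1,1,2).

Computing H_k = (kernel of ∂_k) / (image of ∂_{k+1}):

  H_0: rank C_0 − rank ∂_1 = 10 − 9 = 1, and the invariant factors of ∂_1 are all 1, so H_0 = Z.
  H_1: rank ker ∂_1 − rank ∂_2 = (30 − 9) − 20 = 1, and ∂_2 has invariant factor 2 > 1, so H_1 = Z ⊕ Z/2Z.
  H_2: rank ker ∂_2 − rank ∂_3 = (20 − 20) − 0 = 0, and there is no ∂_3, so H_2 = 0.

As a check, the Euler characteristic is 10 − 30 + 20 = 0, which agrees with 1 − 1 + 0 = 0.
(K is a triangulation of the Klein bottle.)

Hence the Betti numbers are b_0 = 1, b_1 = 1, b_2 = 0.

b_0 = 1, b_1 = 1, b_2 = 0.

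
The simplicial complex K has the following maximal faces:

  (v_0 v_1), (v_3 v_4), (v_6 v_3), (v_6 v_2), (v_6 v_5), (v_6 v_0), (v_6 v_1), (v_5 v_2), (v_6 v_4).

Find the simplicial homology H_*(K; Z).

Take the total order v_0 < v_1 < v_2 < v_3 < v_4 < v_5 < v_6 on the vertex set. Then K (dimension 1) consists of the simplices:

  0-simplices (7): [v_0], [v_1], [v_2], [v_3], [v_4], [v_5], [v_6]
  1-simplices (9): [v_0,v_1], [v_0,v_6], [v_1,v_6], [v_2,v_5], [v_2,v_6], [v_3,v_4], [v_3,v_6], [v_4,v_6], [v_5,v_6]

giving chain groups C_0 ≅ Z^7, C_1 ≅ Z^9.

The boundary map ∂_1: C_1 → C_0 is given by ∂[p,q] = [q] − [p].
As a 7×9 matrix over Z this has rank 6, with invariant factors (1,1,1,1,1,1).

Reading off H_k = ker ∂_k / im ∂_{k+1}:

  H_0: rank C_0 − rank ∂_1 = 7 − 6 = 1, and the invariant factors of ∂_1 are all 1, so H_0 ≅ Z.
  H_1: rank ker ∂_1 − rank ∂_2 = (9 − 6) − 0 = 3, and there is no ∂_2, so H_1 ≅ Z^3.

As a check, the Euler characteristic is 7 − 9 = -2, which agrees with 1 − 3 = -2.

H_0 ≅ Z,  H_1 ≅ Z^3.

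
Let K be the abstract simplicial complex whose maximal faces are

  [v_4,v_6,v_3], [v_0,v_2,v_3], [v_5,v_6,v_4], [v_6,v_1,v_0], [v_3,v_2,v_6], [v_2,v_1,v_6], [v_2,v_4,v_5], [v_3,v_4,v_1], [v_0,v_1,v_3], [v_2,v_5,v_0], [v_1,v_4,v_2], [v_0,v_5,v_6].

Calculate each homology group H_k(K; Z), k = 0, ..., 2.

H_0 = Z,  H_1 = Z_2,  H_2 = 0.

K has 7 vertices, 18 edges, 12 triangles.
rank ∂_0 = 0, rank ∂_1 = 6 ⇒ b_0 = 7 − 0 − 6 = 1; all invariant factors of ∂_1 are 1 so no torsion. So H_0 ≅ Z.
rank ∂_1 = 6, rank ∂_2 = 12 ⇒ b_1 = 18 − 6 − 12 = 0; ∂_2 has invariant factor(s) [2] giving torsion. So H_1 ≅ Z_2.
rank ∂_2 = 12, rank ∂_3 = 0 ⇒ b_2 = 12 − 12 − 0 = 0. So H_2 ≅ 0.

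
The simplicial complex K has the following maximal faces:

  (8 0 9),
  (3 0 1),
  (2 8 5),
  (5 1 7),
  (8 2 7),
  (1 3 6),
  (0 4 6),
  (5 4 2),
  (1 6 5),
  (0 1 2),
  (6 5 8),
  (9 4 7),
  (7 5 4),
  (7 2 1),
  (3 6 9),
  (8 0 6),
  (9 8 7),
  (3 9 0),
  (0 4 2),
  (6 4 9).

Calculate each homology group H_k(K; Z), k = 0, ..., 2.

H_0 ≅ Z,  H_1 ≅ Z ⊕ Z/2,  H_2 = 0.

We work with the vertex ordering 0 < 1 < 2 < 3 < 4 < 5 < 6 < 7 < 8 < 9. The simplices of K, each written with vertices in increasing order, are:

  0-simplices (10): [0], [1], [2], [3], [4], [5], [6], [7], [8], [9]
  1-simplices (30): (30 of them)
  2-simplices (20): (20 of them)

giving chain groups C_0 ≅ Z^10, C_1 ≅ Z^30, C_2 ≅ Z^20.

Boundary ∂_1: C_1 → C_0 maps an edge to its endpoints' difference, ∂[p,q] = q − p. For instance
  ∂[1,7] = [7] − [1].
This gives a 10×30 integer matrix of rank 9; reducing to Smith normal form yields diagonal entries (1,1,1,1,1,1,1,1,1).

∂_2: C_2 → C_1 maps a triangle to the signed sum of its edges. For instance
  ∂[0,2,4] = [2,4] − [0,4] + [0,2],
  ∂[0,1,2] = [1,2] − [0,2] + [0,1].
The resulting 30×20 matrix has rank 20, and its Smith normal form has invariant factors (1,1,1,1,1,1,1,1,1,1,1,1,1,1,1,1,1,1,1,2).

From H_k ≅ ker(∂_k) / im(∂_{k+1}) we obtain:

  H_0: rank C_0 − rank ∂_1 = 10 − 9 = 1, and the invariant factors of ∂_1 are all 1, so H_0 = Z.
  H_1: rank ker ∂_1 − rank ∂_2 = (30 − 9) − 20 = 1, and ∂_2 has invariant factor 2 > 1, so H_1 = Z ⊕ Z/2.
  H_2: rank ker ∂_2 − rank ∂_3 = (20 − 20) − 0 = 0, and there is no ∂_3, so H_2 = 0.

As a check, the Euler characteristic is 10 − 30 + 20 = 0, which agrees with 1 − 1 + 0 = 0.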